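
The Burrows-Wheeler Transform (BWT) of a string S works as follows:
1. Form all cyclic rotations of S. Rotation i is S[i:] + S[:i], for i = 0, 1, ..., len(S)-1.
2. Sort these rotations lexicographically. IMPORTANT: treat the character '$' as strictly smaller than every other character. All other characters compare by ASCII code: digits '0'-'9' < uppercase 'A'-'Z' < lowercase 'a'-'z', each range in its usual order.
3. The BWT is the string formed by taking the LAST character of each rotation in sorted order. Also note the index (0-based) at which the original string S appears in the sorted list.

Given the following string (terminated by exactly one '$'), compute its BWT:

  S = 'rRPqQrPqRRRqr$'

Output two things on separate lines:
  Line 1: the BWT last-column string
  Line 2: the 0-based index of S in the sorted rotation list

All 14 rotations (rotation i = S[i:]+S[:i]):
  rot[0] = rRPqQrPqRRRqr$
  rot[1] = RPqQrPqRRRqr$r
  rot[2] = PqQrPqRRRqr$rR
  rot[3] = qQrPqRRRqr$rRP
  rot[4] = QrPqRRRqr$rRPq
  rot[5] = rPqRRRqr$rRPqQ
  rot[6] = PqRRRqr$rRPqQr
  rot[7] = qRRRqr$rRPqQrP
  rot[8] = RRRqr$rRPqQrPq
  rot[9] = RRqr$rRPqQrPqR
  rot[10] = Rqr$rRPqQrPqRR
  rot[11] = qr$rRPqQrPqRRR
  rot[12] = r$rRPqQrPqRRRq
  rot[13] = $rRPqQrPqRRRqr
Sorted (with $ < everything):
  sorted[0] = $rRPqQrPqRRRqr  (last char: 'r')
  sorted[1] = PqQrPqRRRqr$rR  (last char: 'R')
  sorted[2] = PqRRRqr$rRPqQr  (last char: 'r')
  sorted[3] = QrPqRRRqr$rRPq  (last char: 'q')
  sorted[4] = RPqQrPqRRRqr$r  (last char: 'r')
  sorted[5] = RRRqr$rRPqQrPq  (last char: 'q')
  sorted[6] = RRqr$rRPqQrPqR  (last char: 'R')
  sorted[7] = Rqr$rRPqQrPqRR  (last char: 'R')
  sorted[8] = qQrPqRRRqr$rRP  (last char: 'P')
  sorted[9] = qRRRqr$rRPqQrP  (last char: 'P')
  sorted[10] = qr$rRPqQrPqRRR  (last char: 'R')
  sorted[11] = r$rRPqQrPqRRRq  (last char: 'q')
  sorted[12] = rPqRRRqr$rRPqQ  (last char: 'Q')
  sorted[13] = rRPqQrPqRRRqr$  (last char: '$')
Last column: rRrqrqRRPPRqQ$
Original string S is at sorted index 13

Answer: rRrqrqRRPPRqQ$
13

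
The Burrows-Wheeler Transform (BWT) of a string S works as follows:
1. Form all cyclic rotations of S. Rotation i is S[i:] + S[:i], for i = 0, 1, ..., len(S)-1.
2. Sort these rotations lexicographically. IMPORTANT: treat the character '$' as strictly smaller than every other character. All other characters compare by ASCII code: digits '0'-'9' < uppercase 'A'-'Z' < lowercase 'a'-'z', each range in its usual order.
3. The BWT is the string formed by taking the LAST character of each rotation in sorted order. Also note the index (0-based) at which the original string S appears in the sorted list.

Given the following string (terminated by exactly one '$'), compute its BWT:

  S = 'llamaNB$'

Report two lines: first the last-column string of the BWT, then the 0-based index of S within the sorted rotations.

Answer: BNamll$a
6

Derivation:
All 8 rotations (rotation i = S[i:]+S[:i]):
  rot[0] = llamaNB$
  rot[1] = lamaNB$l
  rot[2] = amaNB$ll
  rot[3] = maNB$lla
  rot[4] = aNB$llam
  rot[5] = NB$llama
  rot[6] = B$llamaN
  rot[7] = $llamaNB
Sorted (with $ < everything):
  sorted[0] = $llamaNB  (last char: 'B')
  sorted[1] = B$llamaN  (last char: 'N')
  sorted[2] = NB$llama  (last char: 'a')
  sorted[3] = aNB$llam  (last char: 'm')
  sorted[4] = amaNB$ll  (last char: 'l')
  sorted[5] = lamaNB$l  (last char: 'l')
  sorted[6] = llamaNB$  (last char: '$')
  sorted[7] = maNB$lla  (last char: 'a')
Last column: BNamll$a
Original string S is at sorted index 6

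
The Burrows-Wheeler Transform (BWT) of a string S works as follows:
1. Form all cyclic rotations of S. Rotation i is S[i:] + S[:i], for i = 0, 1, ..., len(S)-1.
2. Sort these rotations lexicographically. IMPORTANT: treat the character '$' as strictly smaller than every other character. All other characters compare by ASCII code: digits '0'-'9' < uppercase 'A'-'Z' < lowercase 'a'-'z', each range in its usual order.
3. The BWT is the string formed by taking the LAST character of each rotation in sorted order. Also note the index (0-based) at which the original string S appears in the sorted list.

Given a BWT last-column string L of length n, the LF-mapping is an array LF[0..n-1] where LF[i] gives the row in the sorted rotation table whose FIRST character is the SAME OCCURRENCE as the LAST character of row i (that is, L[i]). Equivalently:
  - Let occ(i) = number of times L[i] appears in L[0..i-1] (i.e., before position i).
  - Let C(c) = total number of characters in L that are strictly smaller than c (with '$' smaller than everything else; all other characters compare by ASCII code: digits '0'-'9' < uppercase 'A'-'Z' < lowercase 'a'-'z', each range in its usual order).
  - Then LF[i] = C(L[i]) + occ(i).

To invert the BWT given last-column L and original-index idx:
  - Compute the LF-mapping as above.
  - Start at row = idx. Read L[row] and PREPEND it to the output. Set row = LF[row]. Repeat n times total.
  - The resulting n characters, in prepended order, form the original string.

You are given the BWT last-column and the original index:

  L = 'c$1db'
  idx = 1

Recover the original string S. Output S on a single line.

LF mapping: 3 0 1 4 2
Walk LF starting at row 1, prepending L[row]:
  step 1: row=1, L[1]='$', prepend. Next row=LF[1]=0
  step 2: row=0, L[0]='c', prepend. Next row=LF[0]=3
  step 3: row=3, L[3]='d', prepend. Next row=LF[3]=4
  step 4: row=4, L[4]='b', prepend. Next row=LF[4]=2
  step 5: row=2, L[2]='1', prepend. Next row=LF[2]=1
Reversed output: 1bdc$

Answer: 1bdc$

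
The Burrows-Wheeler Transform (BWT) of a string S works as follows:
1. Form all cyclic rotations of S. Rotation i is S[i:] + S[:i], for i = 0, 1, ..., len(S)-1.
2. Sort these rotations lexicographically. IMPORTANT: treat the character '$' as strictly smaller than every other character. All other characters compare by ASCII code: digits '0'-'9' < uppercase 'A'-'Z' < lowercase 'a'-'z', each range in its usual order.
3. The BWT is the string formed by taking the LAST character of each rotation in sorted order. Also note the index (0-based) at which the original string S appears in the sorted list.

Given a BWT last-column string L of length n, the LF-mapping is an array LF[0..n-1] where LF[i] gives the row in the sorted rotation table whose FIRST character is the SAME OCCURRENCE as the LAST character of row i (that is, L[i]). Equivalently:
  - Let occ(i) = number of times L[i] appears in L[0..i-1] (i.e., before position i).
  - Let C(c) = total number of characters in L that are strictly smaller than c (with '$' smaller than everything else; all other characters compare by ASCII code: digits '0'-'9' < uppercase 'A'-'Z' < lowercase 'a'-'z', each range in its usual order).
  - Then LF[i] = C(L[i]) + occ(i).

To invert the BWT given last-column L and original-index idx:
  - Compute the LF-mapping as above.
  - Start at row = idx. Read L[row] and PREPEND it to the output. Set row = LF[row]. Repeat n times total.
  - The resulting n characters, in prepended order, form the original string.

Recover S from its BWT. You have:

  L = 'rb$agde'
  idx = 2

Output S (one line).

LF mapping: 6 2 0 1 5 3 4
Walk LF starting at row 2, prepending L[row]:
  step 1: row=2, L[2]='$', prepend. Next row=LF[2]=0
  step 2: row=0, L[0]='r', prepend. Next row=LF[0]=6
  step 3: row=6, L[6]='e', prepend. Next row=LF[6]=4
  step 4: row=4, L[4]='g', prepend. Next row=LF[4]=5
  step 5: row=5, L[5]='d', prepend. Next row=LF[5]=3
  step 6: row=3, L[3]='a', prepend. Next row=LF[3]=1
  step 7: row=1, L[1]='b', prepend. Next row=LF[1]=2
Reversed output: badger$

Answer: badger$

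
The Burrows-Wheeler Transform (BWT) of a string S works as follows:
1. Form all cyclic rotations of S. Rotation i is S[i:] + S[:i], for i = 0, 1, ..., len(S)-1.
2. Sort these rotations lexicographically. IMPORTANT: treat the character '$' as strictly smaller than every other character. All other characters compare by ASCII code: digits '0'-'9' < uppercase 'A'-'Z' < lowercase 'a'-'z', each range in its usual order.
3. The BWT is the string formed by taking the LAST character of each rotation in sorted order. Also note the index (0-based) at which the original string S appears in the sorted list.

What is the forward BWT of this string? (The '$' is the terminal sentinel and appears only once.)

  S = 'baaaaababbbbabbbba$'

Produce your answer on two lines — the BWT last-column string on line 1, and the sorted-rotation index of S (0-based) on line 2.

All 19 rotations (rotation i = S[i:]+S[:i]):
  rot[0] = baaaaababbbbabbbba$
  rot[1] = aaaaababbbbabbbba$b
  rot[2] = aaaababbbbabbbba$ba
  rot[3] = aaababbbbabbbba$baa
  rot[4] = aababbbbabbbba$baaa
  rot[5] = ababbbbabbbba$baaaa
  rot[6] = babbbbabbbba$baaaaa
  rot[7] = abbbbabbbba$baaaaab
  rot[8] = bbbbabbbba$baaaaaba
  rot[9] = bbbabbbba$baaaaabab
  rot[10] = bbabbbba$baaaaababb
  rot[11] = babbbba$baaaaababbb
  rot[12] = abbbba$baaaaababbbb
  rot[13] = bbbba$baaaaababbbba
  rot[14] = bbba$baaaaababbbbab
  rot[15] = bba$baaaaababbbbabb
  rot[16] = ba$baaaaababbbbabbb
  rot[17] = a$baaaaababbbbabbbb
  rot[18] = $baaaaababbbbabbbba
Sorted (with $ < everything):
  sorted[0] = $baaaaababbbbabbbba  (last char: 'a')
  sorted[1] = a$baaaaababbbbabbbb  (last char: 'b')
  sorted[2] = aaaaababbbbabbbba$b  (last char: 'b')
  sorted[3] = aaaababbbbabbbba$ba  (last char: 'a')
  sorted[4] = aaababbbbabbbba$baa  (last char: 'a')
  sorted[5] = aababbbbabbbba$baaa  (last char: 'a')
  sorted[6] = ababbbbabbbba$baaaa  (last char: 'a')
  sorted[7] = abbbba$baaaaababbbb  (last char: 'b')
  sorted[8] = abbbbabbbba$baaaaab  (last char: 'b')
  sorted[9] = ba$baaaaababbbbabbb  (last char: 'b')
  sorted[10] = baaaaababbbbabbbba$  (last char: '$')
  sorted[11] = babbbba$baaaaababbb  (last char: 'b')
  sorted[12] = babbbbabbbba$baaaaa  (last char: 'a')
  sorted[13] = bba$baaaaababbbbabb  (last char: 'b')
  sorted[14] = bbabbbba$baaaaababb  (last char: 'b')
  sorted[15] = bbba$baaaaababbbbab  (last char: 'b')
  sorted[16] = bbbabbbba$baaaaabab  (last char: 'b')
  sorted[17] = bbbba$baaaaababbbba  (last char: 'a')
  sorted[18] = bbbbabbbba$baaaaaba  (last char: 'a')
Last column: abbaaaabbb$babbbbaa
Original string S is at sorted index 10

Answer: abbaaaabbb$babbbbaa
10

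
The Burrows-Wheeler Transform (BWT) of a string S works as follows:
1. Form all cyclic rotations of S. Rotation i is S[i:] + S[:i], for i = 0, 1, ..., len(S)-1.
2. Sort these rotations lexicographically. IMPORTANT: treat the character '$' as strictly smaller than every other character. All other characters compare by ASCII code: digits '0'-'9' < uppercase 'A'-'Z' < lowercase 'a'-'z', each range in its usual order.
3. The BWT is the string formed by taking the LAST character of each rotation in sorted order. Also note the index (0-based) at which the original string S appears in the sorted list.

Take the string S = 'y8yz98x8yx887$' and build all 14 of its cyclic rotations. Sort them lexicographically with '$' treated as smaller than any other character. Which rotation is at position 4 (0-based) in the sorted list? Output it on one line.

All 14 rotations (rotation i = S[i:]+S[:i]):
  rot[0] = y8yz98x8yx887$
  rot[1] = 8yz98x8yx887$y
  rot[2] = yz98x8yx887$y8
  rot[3] = z98x8yx887$y8y
  rot[4] = 98x8yx887$y8yz
  rot[5] = 8x8yx887$y8yz9
  rot[6] = x8yx887$y8yz98
  rot[7] = 8yx887$y8yz98x
  rot[8] = yx887$y8yz98x8
  rot[9] = x887$y8yz98x8y
  rot[10] = 887$y8yz98x8yx
  rot[11] = 87$y8yz98x8yx8
  rot[12] = 7$y8yz98x8yx88
  rot[13] = $y8yz98x8yx887
Sorted (with $ < everything):
  sorted[0] = $y8yz98x8yx887
  sorted[1] = 7$y8yz98x8yx88
  sorted[2] = 87$y8yz98x8yx8
  sorted[3] = 887$y8yz98x8yx
  sorted[4] = 8x8yx887$y8yz9
  sorted[5] = 8yx887$y8yz98x
  sorted[6] = 8yz98x8yx887$y
  sorted[7] = 98x8yx887$y8yz
  sorted[8] = x887$y8yz98x8y
  sorted[9] = x8yx887$y8yz98
  sorted[10] = y8yz98x8yx887$
  sorted[11] = yx887$y8yz98x8
  sorted[12] = yz98x8yx887$y8
  sorted[13] = z98x8yx887$y8y
sorted[4] = 8x8yx887$y8yz9

Answer: 8x8yx887$y8yz9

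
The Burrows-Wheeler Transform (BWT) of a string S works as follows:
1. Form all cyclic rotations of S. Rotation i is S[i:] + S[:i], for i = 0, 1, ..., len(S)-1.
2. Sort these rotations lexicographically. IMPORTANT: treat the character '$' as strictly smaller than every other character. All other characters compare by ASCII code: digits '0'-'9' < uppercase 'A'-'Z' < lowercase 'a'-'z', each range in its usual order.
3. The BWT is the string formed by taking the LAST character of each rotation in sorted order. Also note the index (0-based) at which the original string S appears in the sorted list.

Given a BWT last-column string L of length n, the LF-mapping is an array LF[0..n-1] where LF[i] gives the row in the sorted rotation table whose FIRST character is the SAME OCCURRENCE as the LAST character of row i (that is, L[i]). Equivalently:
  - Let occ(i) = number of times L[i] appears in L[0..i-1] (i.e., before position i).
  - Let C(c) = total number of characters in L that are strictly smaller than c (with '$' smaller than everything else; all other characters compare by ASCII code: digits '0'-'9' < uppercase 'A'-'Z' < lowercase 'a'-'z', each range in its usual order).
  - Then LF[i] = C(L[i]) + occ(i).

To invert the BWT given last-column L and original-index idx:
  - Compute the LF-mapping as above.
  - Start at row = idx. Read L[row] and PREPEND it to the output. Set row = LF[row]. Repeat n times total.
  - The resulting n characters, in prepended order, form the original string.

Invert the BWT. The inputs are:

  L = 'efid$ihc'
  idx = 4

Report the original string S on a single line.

LF mapping: 3 4 6 2 0 7 5 1
Walk LF starting at row 4, prepending L[row]:
  step 1: row=4, L[4]='$', prepend. Next row=LF[4]=0
  step 2: row=0, L[0]='e', prepend. Next row=LF[0]=3
  step 3: row=3, L[3]='d', prepend. Next row=LF[3]=2
  step 4: row=2, L[2]='i', prepend. Next row=LF[2]=6
  step 5: row=6, L[6]='h', prepend. Next row=LF[6]=5
  step 6: row=5, L[5]='i', prepend. Next row=LF[5]=7
  step 7: row=7, L[7]='c', prepend. Next row=LF[7]=1
  step 8: row=1, L[1]='f', prepend. Next row=LF[1]=4
Reversed output: fcihide$

Answer: fcihide$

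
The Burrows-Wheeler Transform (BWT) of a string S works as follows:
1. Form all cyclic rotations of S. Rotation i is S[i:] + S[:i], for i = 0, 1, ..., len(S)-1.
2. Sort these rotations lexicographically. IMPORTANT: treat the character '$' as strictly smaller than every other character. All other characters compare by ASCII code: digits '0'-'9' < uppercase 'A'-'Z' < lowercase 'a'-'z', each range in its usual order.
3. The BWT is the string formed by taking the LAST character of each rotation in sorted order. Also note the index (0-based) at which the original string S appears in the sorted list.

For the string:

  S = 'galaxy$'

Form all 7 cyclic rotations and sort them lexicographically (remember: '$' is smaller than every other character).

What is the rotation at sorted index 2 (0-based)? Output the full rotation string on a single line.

Answer: axy$gal

Derivation:
All 7 rotations (rotation i = S[i:]+S[:i]):
  rot[0] = galaxy$
  rot[1] = alaxy$g
  rot[2] = laxy$ga
  rot[3] = axy$gal
  rot[4] = xy$gala
  rot[5] = y$galax
  rot[6] = $galaxy
Sorted (with $ < everything):
  sorted[0] = $galaxy
  sorted[1] = alaxy$g
  sorted[2] = axy$gal
  sorted[3] = galaxy$
  sorted[4] = laxy$ga
  sorted[5] = xy$gala
  sorted[6] = y$galax
sorted[2] = axy$gal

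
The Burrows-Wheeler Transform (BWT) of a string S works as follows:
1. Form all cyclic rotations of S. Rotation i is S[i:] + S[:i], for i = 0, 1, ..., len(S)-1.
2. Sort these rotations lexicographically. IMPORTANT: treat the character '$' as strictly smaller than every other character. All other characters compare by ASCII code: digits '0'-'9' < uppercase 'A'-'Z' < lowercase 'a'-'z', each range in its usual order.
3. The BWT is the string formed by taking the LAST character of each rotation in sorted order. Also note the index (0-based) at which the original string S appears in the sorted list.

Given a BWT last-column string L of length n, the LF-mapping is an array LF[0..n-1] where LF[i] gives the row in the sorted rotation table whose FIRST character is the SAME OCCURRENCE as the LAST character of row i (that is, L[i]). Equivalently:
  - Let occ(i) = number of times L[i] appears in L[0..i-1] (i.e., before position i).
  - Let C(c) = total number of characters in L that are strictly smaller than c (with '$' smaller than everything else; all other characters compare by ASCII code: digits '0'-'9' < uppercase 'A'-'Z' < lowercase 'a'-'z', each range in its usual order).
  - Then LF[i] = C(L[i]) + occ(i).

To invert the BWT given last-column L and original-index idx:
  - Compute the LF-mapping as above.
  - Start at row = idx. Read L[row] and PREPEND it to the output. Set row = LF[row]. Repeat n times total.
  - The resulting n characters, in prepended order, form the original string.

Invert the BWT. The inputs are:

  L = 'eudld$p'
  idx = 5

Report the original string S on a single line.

Answer: puddle$

Derivation:
LF mapping: 3 6 1 4 2 0 5
Walk LF starting at row 5, prepending L[row]:
  step 1: row=5, L[5]='$', prepend. Next row=LF[5]=0
  step 2: row=0, L[0]='e', prepend. Next row=LF[0]=3
  step 3: row=3, L[3]='l', prepend. Next row=LF[3]=4
  step 4: row=4, L[4]='d', prepend. Next row=LF[4]=2
  step 5: row=2, L[2]='d', prepend. Next row=LF[2]=1
  step 6: row=1, L[1]='u', prepend. Next row=LF[1]=6
  step 7: row=6, L[6]='p', prepend. Next row=LF[6]=5
Reversed output: puddle$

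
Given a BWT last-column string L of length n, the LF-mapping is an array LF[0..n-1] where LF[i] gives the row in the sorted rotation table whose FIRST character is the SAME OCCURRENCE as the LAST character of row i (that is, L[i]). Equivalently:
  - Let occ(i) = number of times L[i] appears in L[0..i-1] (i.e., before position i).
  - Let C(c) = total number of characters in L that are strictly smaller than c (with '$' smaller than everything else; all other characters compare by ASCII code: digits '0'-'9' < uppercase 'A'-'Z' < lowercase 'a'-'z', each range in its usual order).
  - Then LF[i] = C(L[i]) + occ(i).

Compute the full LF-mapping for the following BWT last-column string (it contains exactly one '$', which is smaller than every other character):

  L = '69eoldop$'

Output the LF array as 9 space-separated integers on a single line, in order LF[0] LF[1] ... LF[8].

Char counts: '$':1, '6':1, '9':1, 'd':1, 'e':1, 'l':1, 'o':2, 'p':1
C (first-col start): C('$')=0, C('6')=1, C('9')=2, C('d')=3, C('e')=4, C('l')=5, C('o')=6, C('p')=8
L[0]='6': occ=0, LF[0]=C('6')+0=1+0=1
L[1]='9': occ=0, LF[1]=C('9')+0=2+0=2
L[2]='e': occ=0, LF[2]=C('e')+0=4+0=4
L[3]='o': occ=0, LF[3]=C('o')+0=6+0=6
L[4]='l': occ=0, LF[4]=C('l')+0=5+0=5
L[5]='d': occ=0, LF[5]=C('d')+0=3+0=3
L[6]='o': occ=1, LF[6]=C('o')+1=6+1=7
L[7]='p': occ=0, LF[7]=C('p')+0=8+0=8
L[8]='$': occ=0, LF[8]=C('$')+0=0+0=0

Answer: 1 2 4 6 5 3 7 8 0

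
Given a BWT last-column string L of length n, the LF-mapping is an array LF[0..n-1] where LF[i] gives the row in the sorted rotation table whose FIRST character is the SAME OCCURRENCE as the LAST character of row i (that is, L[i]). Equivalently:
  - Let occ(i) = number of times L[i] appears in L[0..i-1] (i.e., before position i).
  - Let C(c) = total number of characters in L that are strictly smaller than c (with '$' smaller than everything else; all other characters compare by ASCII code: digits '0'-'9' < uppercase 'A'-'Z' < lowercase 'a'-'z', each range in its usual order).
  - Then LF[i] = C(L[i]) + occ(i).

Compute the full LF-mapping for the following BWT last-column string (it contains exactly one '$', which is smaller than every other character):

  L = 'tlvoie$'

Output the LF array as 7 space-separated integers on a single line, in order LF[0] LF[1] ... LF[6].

Answer: 5 3 6 4 2 1 0

Derivation:
Char counts: '$':1, 'e':1, 'i':1, 'l':1, 'o':1, 't':1, 'v':1
C (first-col start): C('$')=0, C('e')=1, C('i')=2, C('l')=3, C('o')=4, C('t')=5, C('v')=6
L[0]='t': occ=0, LF[0]=C('t')+0=5+0=5
L[1]='l': occ=0, LF[1]=C('l')+0=3+0=3
L[2]='v': occ=0, LF[2]=C('v')+0=6+0=6
L[3]='o': occ=0, LF[3]=C('o')+0=4+0=4
L[4]='i': occ=0, LF[4]=C('i')+0=2+0=2
L[5]='e': occ=0, LF[5]=C('e')+0=1+0=1
L[6]='$': occ=0, LF[6]=C('$')+0=0+0=0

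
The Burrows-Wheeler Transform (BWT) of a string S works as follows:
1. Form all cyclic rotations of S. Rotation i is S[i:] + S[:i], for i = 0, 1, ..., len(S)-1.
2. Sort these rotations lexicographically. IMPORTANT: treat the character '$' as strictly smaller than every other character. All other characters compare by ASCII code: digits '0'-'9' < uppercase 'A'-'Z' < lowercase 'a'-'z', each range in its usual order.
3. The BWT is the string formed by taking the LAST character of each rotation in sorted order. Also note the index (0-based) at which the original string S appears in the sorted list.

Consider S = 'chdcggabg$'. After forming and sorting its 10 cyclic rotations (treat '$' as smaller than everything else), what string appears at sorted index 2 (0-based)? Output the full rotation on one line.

Answer: bg$chdcgga

Derivation:
All 10 rotations (rotation i = S[i:]+S[:i]):
  rot[0] = chdcggabg$
  rot[1] = hdcggabg$c
  rot[2] = dcggabg$ch
  rot[3] = cggabg$chd
  rot[4] = ggabg$chdc
  rot[5] = gabg$chdcg
  rot[6] = abg$chdcgg
  rot[7] = bg$chdcgga
  rot[8] = g$chdcggab
  rot[9] = $chdcggabg
Sorted (with $ < everything):
  sorted[0] = $chdcggabg
  sorted[1] = abg$chdcgg
  sorted[2] = bg$chdcgga
  sorted[3] = cggabg$chd
  sorted[4] = chdcggabg$
  sorted[5] = dcggabg$ch
  sorted[6] = g$chdcggab
  sorted[7] = gabg$chdcg
  sorted[8] = ggabg$chdc
  sorted[9] = hdcggabg$c
sorted[2] = bg$chdcgga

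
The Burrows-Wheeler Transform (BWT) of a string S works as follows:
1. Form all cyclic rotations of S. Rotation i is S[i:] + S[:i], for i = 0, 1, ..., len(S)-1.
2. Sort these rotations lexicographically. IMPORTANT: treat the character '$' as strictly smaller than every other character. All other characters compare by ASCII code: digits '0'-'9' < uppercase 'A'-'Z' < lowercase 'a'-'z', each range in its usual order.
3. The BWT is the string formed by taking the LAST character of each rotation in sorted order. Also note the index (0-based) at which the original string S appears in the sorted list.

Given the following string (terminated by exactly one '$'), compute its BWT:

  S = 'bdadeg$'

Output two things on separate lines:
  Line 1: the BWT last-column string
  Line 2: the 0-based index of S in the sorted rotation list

All 7 rotations (rotation i = S[i:]+S[:i]):
  rot[0] = bdadeg$
  rot[1] = dadeg$b
  rot[2] = adeg$bd
  rot[3] = deg$bda
  rot[4] = eg$bdad
  rot[5] = g$bdade
  rot[6] = $bdadeg
Sorted (with $ < everything):
  sorted[0] = $bdadeg  (last char: 'g')
  sorted[1] = adeg$bd  (last char: 'd')
  sorted[2] = bdadeg$  (last char: '$')
  sorted[3] = dadeg$b  (last char: 'b')
  sorted[4] = deg$bda  (last char: 'a')
  sorted[5] = eg$bdad  (last char: 'd')
  sorted[6] = g$bdade  (last char: 'e')
Last column: gd$bade
Original string S is at sorted index 2

Answer: gd$bade
2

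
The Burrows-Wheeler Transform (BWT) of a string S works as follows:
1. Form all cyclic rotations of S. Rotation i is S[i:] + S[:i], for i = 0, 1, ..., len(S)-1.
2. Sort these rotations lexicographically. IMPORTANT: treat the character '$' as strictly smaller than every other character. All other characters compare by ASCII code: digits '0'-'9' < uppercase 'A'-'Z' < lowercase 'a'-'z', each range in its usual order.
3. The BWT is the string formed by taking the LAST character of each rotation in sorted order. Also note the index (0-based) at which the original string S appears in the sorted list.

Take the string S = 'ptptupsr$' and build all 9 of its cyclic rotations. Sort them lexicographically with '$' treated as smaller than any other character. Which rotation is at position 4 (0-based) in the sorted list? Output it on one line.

All 9 rotations (rotation i = S[i:]+S[:i]):
  rot[0] = ptptupsr$
  rot[1] = tptupsr$p
  rot[2] = ptupsr$pt
  rot[3] = tupsr$ptp
  rot[4] = upsr$ptpt
  rot[5] = psr$ptptu
  rot[6] = sr$ptptup
  rot[7] = r$ptptups
  rot[8] = $ptptupsr
Sorted (with $ < everything):
  sorted[0] = $ptptupsr
  sorted[1] = psr$ptptu
  sorted[2] = ptptupsr$
  sorted[3] = ptupsr$pt
  sorted[4] = r$ptptups
  sorted[5] = sr$ptptup
  sorted[6] = tptupsr$p
  sorted[7] = tupsr$ptp
  sorted[8] = upsr$ptpt
sorted[4] = r$ptptups

Answer: r$ptptups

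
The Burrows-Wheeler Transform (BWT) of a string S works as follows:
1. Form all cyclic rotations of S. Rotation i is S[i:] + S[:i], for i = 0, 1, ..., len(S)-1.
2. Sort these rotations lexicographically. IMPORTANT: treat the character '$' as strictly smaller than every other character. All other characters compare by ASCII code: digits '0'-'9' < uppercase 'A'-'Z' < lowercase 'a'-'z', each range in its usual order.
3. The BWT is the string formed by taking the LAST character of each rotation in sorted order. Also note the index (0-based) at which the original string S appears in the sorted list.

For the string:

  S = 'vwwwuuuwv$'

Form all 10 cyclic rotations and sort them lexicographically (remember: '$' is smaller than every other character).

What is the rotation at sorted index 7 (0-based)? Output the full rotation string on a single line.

Answer: wv$vwwwuuu

Derivation:
All 10 rotations (rotation i = S[i:]+S[:i]):
  rot[0] = vwwwuuuwv$
  rot[1] = wwwuuuwv$v
  rot[2] = wwuuuwv$vw
  rot[3] = wuuuwv$vww
  rot[4] = uuuwv$vwww
  rot[5] = uuwv$vwwwu
  rot[6] = uwv$vwwwuu
  rot[7] = wv$vwwwuuu
  rot[8] = v$vwwwuuuw
  rot[9] = $vwwwuuuwv
Sorted (with $ < everything):
  sorted[0] = $vwwwuuuwv
  sorted[1] = uuuwv$vwww
  sorted[2] = uuwv$vwwwu
  sorted[3] = uwv$vwwwuu
  sorted[4] = v$vwwwuuuw
  sorted[5] = vwwwuuuwv$
  sorted[6] = wuuuwv$vww
  sorted[7] = wv$vwwwuuu
  sorted[8] = wwuuuwv$vw
  sorted[9] = wwwuuuwv$v
sorted[7] = wv$vwwwuuu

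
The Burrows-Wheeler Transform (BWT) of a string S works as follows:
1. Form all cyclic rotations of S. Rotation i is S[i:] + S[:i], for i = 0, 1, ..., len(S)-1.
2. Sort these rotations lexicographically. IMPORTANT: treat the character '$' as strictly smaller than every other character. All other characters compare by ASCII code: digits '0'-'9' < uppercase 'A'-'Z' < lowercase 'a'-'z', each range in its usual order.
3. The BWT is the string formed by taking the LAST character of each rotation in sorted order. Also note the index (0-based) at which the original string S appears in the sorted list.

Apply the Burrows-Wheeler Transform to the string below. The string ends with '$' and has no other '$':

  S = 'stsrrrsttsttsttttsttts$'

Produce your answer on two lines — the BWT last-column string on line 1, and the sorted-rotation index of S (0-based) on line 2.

Answer: ssrrtt$rttttsttttstssts
6

Derivation:
All 23 rotations (rotation i = S[i:]+S[:i]):
  rot[0] = stsrrrsttsttsttttsttts$
  rot[1] = tsrrrsttsttsttttsttts$s
  rot[2] = srrrsttsttsttttsttts$st
  rot[3] = rrrsttsttsttttsttts$sts
  rot[4] = rrsttsttsttttsttts$stsr
  rot[5] = rsttsttsttttsttts$stsrr
  rot[6] = sttsttsttttsttts$stsrrr
  rot[7] = ttsttsttttsttts$stsrrrs
  rot[8] = tsttsttttsttts$stsrrrst
  rot[9] = sttsttttsttts$stsrrrstt
  rot[10] = ttsttttsttts$stsrrrstts
  rot[11] = tsttttsttts$stsrrrsttst
  rot[12] = sttttsttts$stsrrrsttstt
  rot[13] = ttttsttts$stsrrrsttstts
  rot[14] = tttsttts$stsrrrsttsttst
  rot[15] = ttsttts$stsrrrsttsttstt
  rot[16] = tsttts$stsrrrsttsttsttt
  rot[17] = sttts$stsrrrsttsttstttt
  rot[18] = ttts$stsrrrsttsttstttts
  rot[19] = tts$stsrrrsttsttsttttst
  rot[20] = ts$stsrrrsttsttsttttstt
  rot[21] = s$stsrrrsttsttsttttsttt
  rot[22] = $stsrrrsttsttsttttsttts
Sorted (with $ < everything):
  sorted[0] = $stsrrrsttsttsttttsttts  (last char: 's')
  sorted[1] = rrrsttsttsttttsttts$sts  (last char: 's')
  sorted[2] = rrsttsttsttttsttts$stsr  (last char: 'r')
  sorted[3] = rsttsttsttttsttts$stsrr  (last char: 'r')
  sorted[4] = s$stsrrrsttsttsttttsttt  (last char: 't')
  sorted[5] = srrrsttsttsttttsttts$st  (last char: 't')
  sorted[6] = stsrrrsttsttsttttsttts$  (last char: '$')
  sorted[7] = sttsttsttttsttts$stsrrr  (last char: 'r')
  sorted[8] = sttsttttsttts$stsrrrstt  (last char: 't')
  sorted[9] = sttts$stsrrrsttsttstttt  (last char: 't')
  sorted[10] = sttttsttts$stsrrrsttstt  (last char: 't')
  sorted[11] = ts$stsrrrsttsttsttttstt  (last char: 't')
  sorted[12] = tsrrrsttsttsttttsttts$s  (last char: 's')
  sorted[13] = tsttsttttsttts$stsrrrst  (last char: 't')
  sorted[14] = tsttts$stsrrrsttsttsttt  (last char: 't')
  sorted[15] = tsttttsttts$stsrrrsttst  (last char: 't')
  sorted[16] = tts$stsrrrsttsttsttttst  (last char: 't')
  sorted[17] = ttsttsttttsttts$stsrrrs  (last char: 's')
  sorted[18] = ttsttts$stsrrrsttsttstt  (last char: 't')
  sorted[19] = ttsttttsttts$stsrrrstts  (last char: 's')
  sorted[20] = ttts$stsrrrsttsttstttts  (last char: 's')
  sorted[21] = tttsttts$stsrrrsttsttst  (last char: 't')
  sorted[22] = ttttsttts$stsrrrsttstts  (last char: 's')
Last column: ssrrtt$rttttsttttstssts
Original string S is at sorted index 6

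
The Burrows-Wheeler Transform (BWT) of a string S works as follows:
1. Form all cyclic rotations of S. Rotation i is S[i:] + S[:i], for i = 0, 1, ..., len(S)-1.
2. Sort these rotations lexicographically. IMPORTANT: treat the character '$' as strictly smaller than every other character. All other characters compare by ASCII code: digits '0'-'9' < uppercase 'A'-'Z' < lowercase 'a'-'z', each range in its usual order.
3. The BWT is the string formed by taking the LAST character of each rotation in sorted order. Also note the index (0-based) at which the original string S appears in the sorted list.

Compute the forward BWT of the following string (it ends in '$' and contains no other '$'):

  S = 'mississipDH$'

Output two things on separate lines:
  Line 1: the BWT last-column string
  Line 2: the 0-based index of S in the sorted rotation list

Answer: HpDssm$issii
6

Derivation:
All 12 rotations (rotation i = S[i:]+S[:i]):
  rot[0] = mississipDH$
  rot[1] = ississipDH$m
  rot[2] = ssissipDH$mi
  rot[3] = sissipDH$mis
  rot[4] = issipDH$miss
  rot[5] = ssipDH$missi
  rot[6] = sipDH$missis
  rot[7] = ipDH$mississ
  rot[8] = pDH$mississi
  rot[9] = DH$mississip
  rot[10] = H$mississipD
  rot[11] = $mississipDH
Sorted (with $ < everything):
  sorted[0] = $mississipDH  (last char: 'H')
  sorted[1] = DH$mississip  (last char: 'p')
  sorted[2] = H$mississipD  (last char: 'D')
  sorted[3] = ipDH$mississ  (last char: 's')
  sorted[4] = issipDH$miss  (last char: 's')
  sorted[5] = ississipDH$m  (last char: 'm')
  sorted[6] = mississipDH$  (last char: '$')
  sorted[7] = pDH$mississi  (last char: 'i')
  sorted[8] = sipDH$missis  (last char: 's')
  sorted[9] = sissipDH$mis  (last char: 's')
  sorted[10] = ssipDH$missi  (last char: 'i')
  sorted[11] = ssissipDH$mi  (last char: 'i')
Last column: HpDssm$issii
Original string S is at sorted index 6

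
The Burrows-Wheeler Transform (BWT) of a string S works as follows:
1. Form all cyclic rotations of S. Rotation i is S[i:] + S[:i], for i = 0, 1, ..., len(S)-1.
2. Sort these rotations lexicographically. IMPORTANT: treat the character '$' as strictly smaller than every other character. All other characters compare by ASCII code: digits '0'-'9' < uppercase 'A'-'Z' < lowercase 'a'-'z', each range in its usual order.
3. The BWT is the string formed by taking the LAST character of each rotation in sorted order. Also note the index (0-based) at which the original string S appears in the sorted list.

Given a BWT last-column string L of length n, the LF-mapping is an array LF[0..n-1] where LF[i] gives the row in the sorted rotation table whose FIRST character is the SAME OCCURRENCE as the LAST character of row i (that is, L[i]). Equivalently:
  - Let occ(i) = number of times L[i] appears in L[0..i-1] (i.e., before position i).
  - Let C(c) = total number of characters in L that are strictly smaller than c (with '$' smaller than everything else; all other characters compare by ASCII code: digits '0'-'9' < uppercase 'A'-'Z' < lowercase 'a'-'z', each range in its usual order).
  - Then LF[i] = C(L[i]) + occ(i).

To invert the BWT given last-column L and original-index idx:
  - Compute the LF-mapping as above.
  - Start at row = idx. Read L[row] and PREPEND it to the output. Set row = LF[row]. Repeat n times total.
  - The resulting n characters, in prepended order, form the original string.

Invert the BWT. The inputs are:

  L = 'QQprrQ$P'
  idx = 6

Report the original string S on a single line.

LF mapping: 2 3 5 6 7 4 0 1
Walk LF starting at row 6, prepending L[row]:
  step 1: row=6, L[6]='$', prepend. Next row=LF[6]=0
  step 2: row=0, L[0]='Q', prepend. Next row=LF[0]=2
  step 3: row=2, L[2]='p', prepend. Next row=LF[2]=5
  step 4: row=5, L[5]='Q', prepend. Next row=LF[5]=4
  step 5: row=4, L[4]='r', prepend. Next row=LF[4]=7
  step 6: row=7, L[7]='P', prepend. Next row=LF[7]=1
  step 7: row=1, L[1]='Q', prepend. Next row=LF[1]=3
  step 8: row=3, L[3]='r', prepend. Next row=LF[3]=6
Reversed output: rQPrQpQ$

Answer: rQPrQpQ$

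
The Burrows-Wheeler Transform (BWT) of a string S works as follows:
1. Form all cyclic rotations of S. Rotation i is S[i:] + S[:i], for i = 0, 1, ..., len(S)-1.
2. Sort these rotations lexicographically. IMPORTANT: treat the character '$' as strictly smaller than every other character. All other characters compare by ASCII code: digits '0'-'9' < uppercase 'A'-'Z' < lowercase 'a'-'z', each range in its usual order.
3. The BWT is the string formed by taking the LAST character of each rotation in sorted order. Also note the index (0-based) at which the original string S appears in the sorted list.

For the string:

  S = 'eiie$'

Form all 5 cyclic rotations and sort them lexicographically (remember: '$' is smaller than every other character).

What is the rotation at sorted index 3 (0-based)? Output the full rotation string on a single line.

All 5 rotations (rotation i = S[i:]+S[:i]):
  rot[0] = eiie$
  rot[1] = iie$e
  rot[2] = ie$ei
  rot[3] = e$eii
  rot[4] = $eiie
Sorted (with $ < everything):
  sorted[0] = $eiie
  sorted[1] = e$eii
  sorted[2] = eiie$
  sorted[3] = ie$ei
  sorted[4] = iie$e
sorted[3] = ie$ei

Answer: ie$ei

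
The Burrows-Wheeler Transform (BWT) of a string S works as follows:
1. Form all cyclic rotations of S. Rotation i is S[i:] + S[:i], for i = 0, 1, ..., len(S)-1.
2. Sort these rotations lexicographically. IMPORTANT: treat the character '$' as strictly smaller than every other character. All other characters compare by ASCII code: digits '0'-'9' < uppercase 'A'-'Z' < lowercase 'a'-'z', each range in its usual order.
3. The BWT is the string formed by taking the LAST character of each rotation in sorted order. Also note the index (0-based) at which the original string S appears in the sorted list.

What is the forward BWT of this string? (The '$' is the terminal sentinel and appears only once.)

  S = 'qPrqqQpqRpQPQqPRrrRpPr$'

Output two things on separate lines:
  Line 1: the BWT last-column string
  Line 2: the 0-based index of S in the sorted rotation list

Answer: rQqpqpqPrqPRRQQ$qprPrPR
15

Derivation:
All 23 rotations (rotation i = S[i:]+S[:i]):
  rot[0] = qPrqqQpqRpQPQqPRrrRpPr$
  rot[1] = PrqqQpqRpQPQqPRrrRpPr$q
  rot[2] = rqqQpqRpQPQqPRrrRpPr$qP
  rot[3] = qqQpqRpQPQqPRrrRpPr$qPr
  rot[4] = qQpqRpQPQqPRrrRpPr$qPrq
  rot[5] = QpqRpQPQqPRrrRpPr$qPrqq
  rot[6] = pqRpQPQqPRrrRpPr$qPrqqQ
  rot[7] = qRpQPQqPRrrRpPr$qPrqqQp
  rot[8] = RpQPQqPRrrRpPr$qPrqqQpq
  rot[9] = pQPQqPRrrRpPr$qPrqqQpqR
  rot[10] = QPQqPRrrRpPr$qPrqqQpqRp
  rot[11] = PQqPRrrRpPr$qPrqqQpqRpQ
  rot[12] = QqPRrrRpPr$qPrqqQpqRpQP
  rot[13] = qPRrrRpPr$qPrqqQpqRpQPQ
  rot[14] = PRrrRpPr$qPrqqQpqRpQPQq
  rot[15] = RrrRpPr$qPrqqQpqRpQPQqP
  rot[16] = rrRpPr$qPrqqQpqRpQPQqPR
  rot[17] = rRpPr$qPrqqQpqRpQPQqPRr
  rot[18] = RpPr$qPrqqQpqRpQPQqPRrr
  rot[19] = pPr$qPrqqQpqRpQPQqPRrrR
  rot[20] = Pr$qPrqqQpqRpQPQqPRrrRp
  rot[21] = r$qPrqqQpqRpQPQqPRrrRpP
  rot[22] = $qPrqqQpqRpQPQqPRrrRpPr
Sorted (with $ < everything):
  sorted[0] = $qPrqqQpqRpQPQqPRrrRpPr  (last char: 'r')
  sorted[1] = PQqPRrrRpPr$qPrqqQpqRpQ  (last char: 'Q')
  sorted[2] = PRrrRpPr$qPrqqQpqRpQPQq  (last char: 'q')
  sorted[3] = Pr$qPrqqQpqRpQPQqPRrrRp  (last char: 'p')
  sorted[4] = PrqqQpqRpQPQqPRrrRpPr$q  (last char: 'q')
  sorted[5] = QPQqPRrrRpPr$qPrqqQpqRp  (last char: 'p')
  sorted[6] = QpqRpQPQqPRrrRpPr$qPrqq  (last char: 'q')
  sorted[7] = QqPRrrRpPr$qPrqqQpqRpQP  (last char: 'P')
  sorted[8] = RpPr$qPrqqQpqRpQPQqPRrr  (last char: 'r')
  sorted[9] = RpQPQqPRrrRpPr$qPrqqQpq  (last char: 'q')
  sorted[10] = RrrRpPr$qPrqqQpqRpQPQqP  (last char: 'P')
  sorted[11] = pPr$qPrqqQpqRpQPQqPRrrR  (last char: 'R')
  sorted[12] = pQPQqPRrrRpPr$qPrqqQpqR  (last char: 'R')
  sorted[13] = pqRpQPQqPRrrRpPr$qPrqqQ  (last char: 'Q')
  sorted[14] = qPRrrRpPr$qPrqqQpqRpQPQ  (last char: 'Q')
  sorted[15] = qPrqqQpqRpQPQqPRrrRpPr$  (last char: '$')
  sorted[16] = qQpqRpQPQqPRrrRpPr$qPrq  (last char: 'q')
  sorted[17] = qRpQPQqPRrrRpPr$qPrqqQp  (last char: 'p')
  sorted[18] = qqQpqRpQPQqPRrrRpPr$qPr  (last char: 'r')
  sorted[19] = r$qPrqqQpqRpQPQqPRrrRpP  (last char: 'P')
  sorted[20] = rRpPr$qPrqqQpqRpQPQqPRr  (last char: 'r')
  sorted[21] = rqqQpqRpQPQqPRrrRpPr$qP  (last char: 'P')
  sorted[22] = rrRpPr$qPrqqQpqRpQPQqPR  (last char: 'R')
Last column: rQqpqpqPrqPRRQQ$qprPrPR
Original string S is at sorted index 15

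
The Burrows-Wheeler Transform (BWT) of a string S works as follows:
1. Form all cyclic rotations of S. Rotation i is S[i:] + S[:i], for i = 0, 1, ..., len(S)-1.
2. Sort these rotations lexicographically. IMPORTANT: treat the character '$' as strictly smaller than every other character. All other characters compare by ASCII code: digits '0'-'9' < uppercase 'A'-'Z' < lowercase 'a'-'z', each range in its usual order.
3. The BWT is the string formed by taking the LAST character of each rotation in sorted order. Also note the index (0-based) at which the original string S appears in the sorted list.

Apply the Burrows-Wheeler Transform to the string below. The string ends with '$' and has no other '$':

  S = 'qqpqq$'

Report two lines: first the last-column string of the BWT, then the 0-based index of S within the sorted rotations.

All 6 rotations (rotation i = S[i:]+S[:i]):
  rot[0] = qqpqq$
  rot[1] = qpqq$q
  rot[2] = pqq$qq
  rot[3] = qq$qqp
  rot[4] = q$qqpq
  rot[5] = $qqpqq
Sorted (with $ < everything):
  sorted[0] = $qqpqq  (last char: 'q')
  sorted[1] = pqq$qq  (last char: 'q')
  sorted[2] = q$qqpq  (last char: 'q')
  sorted[3] = qpqq$q  (last char: 'q')
  sorted[4] = qq$qqp  (last char: 'p')
  sorted[5] = qqpqq$  (last char: '$')
Last column: qqqqp$
Original string S is at sorted index 5

Answer: qqqqp$
5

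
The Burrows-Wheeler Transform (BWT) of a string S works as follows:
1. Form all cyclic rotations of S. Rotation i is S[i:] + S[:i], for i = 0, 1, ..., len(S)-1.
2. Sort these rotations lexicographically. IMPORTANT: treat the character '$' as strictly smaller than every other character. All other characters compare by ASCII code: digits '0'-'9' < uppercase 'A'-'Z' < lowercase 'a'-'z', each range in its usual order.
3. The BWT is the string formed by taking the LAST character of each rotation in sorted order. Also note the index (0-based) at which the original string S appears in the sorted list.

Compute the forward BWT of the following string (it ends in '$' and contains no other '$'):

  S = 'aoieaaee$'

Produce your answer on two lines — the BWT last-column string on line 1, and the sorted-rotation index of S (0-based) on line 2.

All 9 rotations (rotation i = S[i:]+S[:i]):
  rot[0] = aoieaaee$
  rot[1] = oieaaee$a
  rot[2] = ieaaee$ao
  rot[3] = eaaee$aoi
  rot[4] = aaee$aoie
  rot[5] = aee$aoiea
  rot[6] = ee$aoieaa
  rot[7] = e$aoieaae
  rot[8] = $aoieaaee
Sorted (with $ < everything):
  sorted[0] = $aoieaaee  (last char: 'e')
  sorted[1] = aaee$aoie  (last char: 'e')
  sorted[2] = aee$aoiea  (last char: 'a')
  sorted[3] = aoieaaee$  (last char: '$')
  sorted[4] = e$aoieaae  (last char: 'e')
  sorted[5] = eaaee$aoi  (last char: 'i')
  sorted[6] = ee$aoieaa  (last char: 'a')
  sorted[7] = ieaaee$ao  (last char: 'o')
  sorted[8] = oieaaee$a  (last char: 'a')
Last column: eea$eiaoa
Original string S is at sorted index 3

Answer: eea$eiaoa
3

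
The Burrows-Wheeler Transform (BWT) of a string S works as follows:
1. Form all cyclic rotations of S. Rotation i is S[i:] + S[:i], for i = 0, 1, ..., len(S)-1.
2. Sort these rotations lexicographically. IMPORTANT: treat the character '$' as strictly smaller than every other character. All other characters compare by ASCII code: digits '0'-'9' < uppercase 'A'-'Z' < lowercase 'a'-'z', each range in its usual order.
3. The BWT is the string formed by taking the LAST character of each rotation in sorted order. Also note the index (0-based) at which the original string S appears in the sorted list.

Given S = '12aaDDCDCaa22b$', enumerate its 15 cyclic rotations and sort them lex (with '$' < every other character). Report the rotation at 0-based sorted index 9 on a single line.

All 15 rotations (rotation i = S[i:]+S[:i]):
  rot[0] = 12aaDDCDCaa22b$
  rot[1] = 2aaDDCDCaa22b$1
  rot[2] = aaDDCDCaa22b$12
  rot[3] = aDDCDCaa22b$12a
  rot[4] = DDCDCaa22b$12aa
  rot[5] = DCDCaa22b$12aaD
  rot[6] = CDCaa22b$12aaDD
  rot[7] = DCaa22b$12aaDDC
  rot[8] = Caa22b$12aaDDCD
  rot[9] = aa22b$12aaDDCDC
  rot[10] = a22b$12aaDDCDCa
  rot[11] = 22b$12aaDDCDCaa
  rot[12] = 2b$12aaDDCDCaa2
  rot[13] = b$12aaDDCDCaa22
  rot[14] = $12aaDDCDCaa22b
Sorted (with $ < everything):
  sorted[0] = $12aaDDCDCaa22b
  sorted[1] = 12aaDDCDCaa22b$
  sorted[2] = 22b$12aaDDCDCaa
  sorted[3] = 2aaDDCDCaa22b$1
  sorted[4] = 2b$12aaDDCDCaa2
  sorted[5] = CDCaa22b$12aaDD
  sorted[6] = Caa22b$12aaDDCD
  sorted[7] = DCDCaa22b$12aaD
  sorted[8] = DCaa22b$12aaDDC
  sorted[9] = DDCDCaa22b$12aa
  sorted[10] = a22b$12aaDDCDCa
  sorted[11] = aDDCDCaa22b$12a
  sorted[12] = aa22b$12aaDDCDC
  sorted[13] = aaDDCDCaa22b$12
  sorted[14] = b$12aaDDCDCaa22
sorted[9] = DDCDCaa22b$12aa

Answer: DDCDCaa22b$12aa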